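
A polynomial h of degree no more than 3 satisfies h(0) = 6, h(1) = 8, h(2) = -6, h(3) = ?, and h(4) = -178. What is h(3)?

The 4 known points determine the degree-3 polynomial uniquely.
Write h(n) = an^3 + bn^2 + cn + d. Substituting each data point gives a linear system:
  d = 6
  a + b + c + d = 8
  8a + 4b + 2c + d = -6
  64a + 16b + 4c + d = -178
Solving the system yields a = -4, b = 4, c = 2, d = 6.
So h(n) = -4n^3 + 4n^2 + 2n + 6.
Then h(3) = -60.

-60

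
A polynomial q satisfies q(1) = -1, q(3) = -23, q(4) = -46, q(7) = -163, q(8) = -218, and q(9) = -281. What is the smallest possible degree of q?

2

Divided differences on the nodes 1, 3, 4, 7, 8, 9:
  order 0: -1  -23  -46  -163  -218  -281
  order 1: -11  -23  -39  -55  -63
  order 2: -4  -4  -4  -4
  order 3: 0  0  0
  order 4: 0  0
  order 5: 0
The order-2 divided differences are all -4 (nonzero) and every higher order vanishes, so the data lies on a polynomial of degree exactly 2.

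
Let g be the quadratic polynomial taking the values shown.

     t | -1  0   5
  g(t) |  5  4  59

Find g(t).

Write g(t) = at^2 + bt + c. Substituting each data point gives a linear system:
  a - b + c = 5
  c = 4
  25a + 5b + c = 59
Solving the system yields a = 2, b = 1, c = 4.
So g(t) = 2t^2 + t + 4.
Check: g(-1) = 5. ✓

g(t) = 2t^2 + t + 4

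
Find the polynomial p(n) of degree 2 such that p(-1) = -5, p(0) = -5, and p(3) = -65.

Using the Lagrange interpolation formula with nodes -1, 0, 3:
  L_0(n) = n(n - 3) / 4
  L_1(n) = (n + 1)(n - 3) / -3
  L_2(n) = (n + 1)n / 12
Then p(n) = -5·L_0(n) - 5·L_1(n) - 65·L_2(n).
Expanding and collecting terms gives p(n) = -5n^2 - 5n - 5.
Check: p(0) = -5. ✓

p(n) = -5n^2 - 5n - 5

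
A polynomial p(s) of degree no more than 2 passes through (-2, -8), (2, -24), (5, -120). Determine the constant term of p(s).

Write p(s) = as^2 + bs + c. Substituting each data point gives a linear system:
  4a - 2b + c = -8
  4a + 2b + c = -24
  25a + 5b + c = -120
Solving the system yields a = -4, b = -4, c = 0.
So p(s) = -4s^2 - 4s.
The constant term is 0.

0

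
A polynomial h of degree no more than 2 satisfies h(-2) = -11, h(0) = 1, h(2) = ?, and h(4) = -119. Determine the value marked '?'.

The 3 known points determine the degree-2 polynomial uniquely.
Write h(n) = an^2 + bn + c. Substituting each data point gives a linear system:
  4a - 2b + c = -11
  c = 1
  16a + 4b + c = -119
Solving the system yields a = -6, b = -6, c = 1.
So h(n) = -6n^2 - 6n + 1.
Then h(2) = -35.

-35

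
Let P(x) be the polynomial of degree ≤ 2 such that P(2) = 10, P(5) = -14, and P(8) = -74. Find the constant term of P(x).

6

Write P(x) = ax^2 + bx + c. Substituting each data point gives a linear system:
  4a + 2b + c = 10
  25a + 5b + c = -14
  64a + 8b + c = -74
Solving the system yields a = -2, b = 6, c = 6.
So P(x) = -2x^2 + 6x + 6.
The constant term is 6.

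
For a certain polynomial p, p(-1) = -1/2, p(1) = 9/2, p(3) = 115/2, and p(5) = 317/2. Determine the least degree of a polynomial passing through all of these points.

2

Forward differences of the values at u = -1, 1, 3, 5:
  p  : -1/2  9/2  115/2  317/2
  Δ  : 5  53  101
  Δ^2: 48  48
  Δ^3: 0
The second differences are constant (48) and nonzero, while all higher differences vanish, so the minimal degree is 2.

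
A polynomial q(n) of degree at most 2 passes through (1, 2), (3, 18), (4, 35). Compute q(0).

Write q(n) = an^2 + bn + c. Substituting each data point gives a linear system:
  a + b + c = 2
  9a + 3b + c = 18
  16a + 4b + c = 35
Solving the system yields a = 3, b = -4, c = 3.
So q(n) = 3n² - 4n + 3.
Then q(0) = 3.

3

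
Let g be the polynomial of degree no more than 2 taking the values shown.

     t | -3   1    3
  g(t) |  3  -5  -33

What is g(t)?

g(t) = -2t^2 - 6t + 3

Write g(t) = at^2 + bt + c. Substituting each data point gives a linear system:
  9a - 3b + c = 3
  a + b + c = -5
  9a + 3b + c = -33
Solving the system yields a = -2, b = -6, c = 3.
So g(t) = -2t^2 - 6t + 3.
Check: g(-3) = 3. ✓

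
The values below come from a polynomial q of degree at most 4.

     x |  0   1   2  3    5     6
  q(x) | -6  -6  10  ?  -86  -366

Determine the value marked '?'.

30

The 5 known points determine the degree-4 polynomial uniquely.
Write q(x) = ax^4 + bx^3 + cx^2 + dx + e. Substituting each data point gives a linear system:
  e = -6
  a + b + c + d + e = -6
  16a + 8b + 4c + 2d + e = 10
  625a + 125b + 25c + 5d + e = -86
  1296a + 216b + 36c + 6d + e = -366
Solving the system yields a = -1, b = 4, c = 3, d = -6, e = -6.
So q(x) = -x⁴ + 4x³ + 3x² - 6x - 6.
Then q(3) = 30.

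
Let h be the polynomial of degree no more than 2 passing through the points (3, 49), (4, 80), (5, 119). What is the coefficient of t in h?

3

Write h(t) = at^2 + bt + c. Substituting each data point gives a linear system:
  9a + 3b + c = 49
  16a + 4b + c = 80
  25a + 5b + c = 119
Solving the system yields a = 4, b = 3, c = 4.
So h(t) = 4t^2 + 3t + 4.
The coefficient of t is 3.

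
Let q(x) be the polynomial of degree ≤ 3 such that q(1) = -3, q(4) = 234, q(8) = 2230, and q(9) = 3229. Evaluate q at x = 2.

16

Using the Lagrange interpolation formula with nodes 1, 4, 8, 9:
  L_0(x) = (x - 4)(x - 8)(x - 9) / -168
  L_1(x) = (x - 1)(x - 8)(x - 9) / 60
  L_2(x) = (x - 1)(x - 4)(x - 9) / -28
  L_3(x) = (x - 1)(x - 4)(x - 8) / 40
Then q(x) = -3·L_0(x) + 234·L_1(x) + 2230·L_2(x) + 3229·L_3(x).
Expanding and collecting terms gives q(x) = 5x³ - 5x² - x - 2.
Evaluating at x = 2: q(2) = 16.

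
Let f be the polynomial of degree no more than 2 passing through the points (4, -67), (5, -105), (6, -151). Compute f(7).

Forward differences of the values at s = 4, 5, 6:
  f  : -67  -105  -151
  Δ  : -38  -46
  Δ^2: -8
The second differences are constant, confirming degree 2.
Interpolating (Newton forward form) and evaluating at s = 7 gives f(7) = -205.

-205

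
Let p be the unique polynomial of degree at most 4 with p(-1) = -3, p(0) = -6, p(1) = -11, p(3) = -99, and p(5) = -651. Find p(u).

p(u) = -u^4 - 4u - 6

Using the Lagrange interpolation formula with nodes -1, 0, 1, 3, 5:
  L_0(u) = u(u - 1)(u - 3)(u - 5) / 48
  L_1(u) = (u + 1)(u - 1)(u - 3)(u - 5) / -15
  L_2(u) = (u + 1)u(u - 3)(u - 5) / 16
  L_3(u) = (u + 1)u(u - 1)(u - 5) / -48
  L_4(u) = (u + 1)u(u - 1)(u - 3) / 240
Then p(u) = -3·L_0(u) - 6·L_1(u) - 11·L_2(u) - 99·L_3(u) - 651·L_4(u).
Expanding and collecting terms gives p(u) = -u^4 - 4u - 6.
Check: p(0) = -6. ✓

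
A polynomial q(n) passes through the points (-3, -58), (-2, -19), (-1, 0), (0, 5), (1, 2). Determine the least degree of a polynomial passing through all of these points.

3

Forward differences of the values at n = -3, -2, -1, 0, 1:
  q  : -58  -19  0  5  2
  Δ  : 39  19  5  -3
  Δ^2: -20  -14  -8
  Δ^3: 6  6
  Δ^4: 0
The third differences are constant (6) and nonzero, while all higher differences vanish, so the minimal degree is 3.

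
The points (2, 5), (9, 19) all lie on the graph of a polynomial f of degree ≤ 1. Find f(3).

Write f(n) = an + b. Substituting each data point gives a linear system:
  2a + b = 5
  9a + b = 19
Solving the system yields a = 2, b = 1.
So f(n) = 2n + 1.
Then f(3) = 7.

7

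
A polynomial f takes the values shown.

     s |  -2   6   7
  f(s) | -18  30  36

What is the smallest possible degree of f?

1

Divided differences on the nodes -2, 6, 7:
  order 0: -18  30  36
  order 1: 6  6
  order 2: 0
The order-1 divided differences are all 6 (nonzero) and every higher order vanishes, so the data lies on a polynomial of degree exactly 1.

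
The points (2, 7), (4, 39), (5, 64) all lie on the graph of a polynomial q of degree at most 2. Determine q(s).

q(s) = 3s^2 - 2s - 1

Write q(s) = as^2 + bs + c. Substituting each data point gives a linear system:
  4a + 2b + c = 7
  16a + 4b + c = 39
  25a + 5b + c = 64
Solving the system yields a = 3, b = -2, c = -1.
So q(s) = 3s^2 - 2s - 1.
Check: q(2) = 7. ✓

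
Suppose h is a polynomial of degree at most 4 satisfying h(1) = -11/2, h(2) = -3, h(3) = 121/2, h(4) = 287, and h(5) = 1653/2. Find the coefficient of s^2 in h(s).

Write h(s) = as^4 + bs^3 + cs^2 + ds + e. Substituting each data point gives a linear system:
  a + b + c + d + e = -11/2
  16a + 8b + 4c + 2d + e = -3
  81a + 27b + 9c + 3d + e = 121/2
  256a + 64b + 16c + 4d + e = 287
  625a + 125b + 25c + 5d + e = 1653/2
Solving the system yields a = 2, b = -3, c = -3/2, d = -2, e = -1.
So h(s) = 2s⁴ - 3s³ - (3/2)s² - 2s - 1.
The coefficient of s^2 is -3/2.

-3/2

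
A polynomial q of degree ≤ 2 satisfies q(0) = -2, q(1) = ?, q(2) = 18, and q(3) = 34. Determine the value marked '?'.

6

The 3 known points determine the degree-2 polynomial uniquely.
Write q(t) = at^2 + bt + c. Substituting each data point gives a linear system:
  c = -2
  4a + 2b + c = 18
  9a + 3b + c = 34
Solving the system yields a = 2, b = 6, c = -2.
So q(t) = 2t² + 6t - 2.
Then q(1) = 6.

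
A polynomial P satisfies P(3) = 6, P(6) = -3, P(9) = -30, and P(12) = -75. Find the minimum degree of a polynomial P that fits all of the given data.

2

Forward differences of the values at n = 3, 6, 9, 12:
  P  : 6  -3  -30  -75
  Δ  : -9  -27  -45
  Δ^2: -18  -18
  Δ^3: 0
The second differences are constant (-18) and nonzero, while all higher differences vanish, so the minimal degree is 2.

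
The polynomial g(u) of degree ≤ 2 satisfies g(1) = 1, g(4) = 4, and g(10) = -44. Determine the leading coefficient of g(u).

-1

Write g(u) = au^2 + bu + c. Substituting each data point gives a linear system:
  a + b + c = 1
  16a + 4b + c = 4
  100a + 10b + c = -44
Solving the system yields a = -1, b = 6, c = -4.
So g(u) = -u^2 + 6u - 4.
The leading coefficient is -1.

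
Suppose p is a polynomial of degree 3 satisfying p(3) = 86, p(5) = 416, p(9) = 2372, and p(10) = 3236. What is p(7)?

Using the Lagrange interpolation formula with nodes 3, 5, 9, 10:
  L_0(t) = (t - 5)(t - 9)(t - 10) / -84
  L_1(t) = (t - 3)(t - 9)(t - 10) / 40
  L_2(t) = (t - 3)(t - 5)(t - 10) / -24
  L_3(t) = (t - 3)(t - 5)(t - 9) / 35
Then p(t) = 86·L_0(t) + 416·L_1(t) + 2372·L_2(t) + 3236·L_3(t).
Expanding and collecting terms gives p(t) = 3t^3 + 3t^2 - 6t - 4.
Evaluating at t = 7: p(7) = 1130.

1130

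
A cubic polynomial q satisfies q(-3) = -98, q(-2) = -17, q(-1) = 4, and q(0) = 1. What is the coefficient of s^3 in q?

6

Write q(s) = as^3 + bs^2 + cs + d. Substituting each data point gives a linear system:
  -27a + 9b - 3c + d = -98
  -8a + 4b - 2c + d = -17
  -a + b - c + d = 4
  d = 1
Solving the system yields a = 6, b = 6, c = -3, d = 1.
So q(s) = 6s^3 + 6s^2 - 3s + 1.
The leading coefficient is 6.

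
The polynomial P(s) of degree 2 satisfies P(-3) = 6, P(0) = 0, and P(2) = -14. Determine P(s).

P(s) = -s^2 - 5s

Using the Lagrange interpolation formula with nodes -3, 0, 2:
  L_0(s) = s(s - 2) / 15
  L_1(s) = (s + 3)(s - 2) / -6
  L_2(s) = (s + 3)s / 10
Then P(s) = 6·L_0(s) + 0·L_1(s) - 14·L_2(s).
Expanding and collecting terms gives P(s) = -s^2 - 5s.
Check: P(2) = -14. ✓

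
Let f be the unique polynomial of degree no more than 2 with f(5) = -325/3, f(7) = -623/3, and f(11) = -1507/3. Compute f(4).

-212/3

Using the Lagrange interpolation formula with nodes 5, 7, 11:
  L_0(x) = (x - 7)(x - 11) / 12
  L_1(x) = (x - 5)(x - 11) / -8
  L_2(x) = (x - 5)(x - 7) / 24
Then f(x) = -325/3·L_0(x) - 623/3·L_1(x) - 1507/3·L_2(x).
Expanding and collecting terms gives f(x) = -4x² - (5/3)x.
Evaluating at x = 4: f(4) = -212/3.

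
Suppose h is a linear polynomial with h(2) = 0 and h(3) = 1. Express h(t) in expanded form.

h(t) = t - 2

Using the Lagrange interpolation formula with nodes 2, 3:
  L_0(t) = (t - 3) / -1
  L_1(t) = (t - 2) / 1
Then h(t) = 0·L_0(t) + 1·L_1(t).
Expanding and collecting terms gives h(t) = t - 2.
Check: h(2) = 0. ✓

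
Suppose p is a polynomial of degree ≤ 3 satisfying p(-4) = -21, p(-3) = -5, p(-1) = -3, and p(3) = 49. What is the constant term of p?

-5

Write p(u) = au^3 + bu^2 + cu + d. Substituting each data point gives a linear system:
  -64a + 16b - 4c + d = -21
  -27a + 9b - 3c + d = -5
  -a + b - c + d = -3
  27a + 9b + 3c + d = 49
Solving the system yields a = 1, b = 3, c = 0, d = -5.
So p(u) = u^3 + 3u^2 - 5.
The constant term is -5.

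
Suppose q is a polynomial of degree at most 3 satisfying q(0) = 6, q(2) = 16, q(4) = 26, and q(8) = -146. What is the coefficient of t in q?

Write q(t) = at^3 + bt^2 + ct + d. Substituting each data point gives a linear system:
  d = 6
  8a + 4b + 2c + d = 16
  64a + 16b + 4c + d = 26
  512a + 64b + 8c + d = -146
Solving the system yields a = -1, b = 6, c = -3, d = 6.
So q(t) = -t^3 + 6t^2 - 3t + 6.
The coefficient of t is -3.

-3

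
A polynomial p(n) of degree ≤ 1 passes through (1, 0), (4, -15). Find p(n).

p(n) = -5n + 5

Using the Lagrange interpolation formula with nodes 1, 4:
  L_0(n) = (n - 4) / -3
  L_1(n) = (n - 1) / 3
Then p(n) = 0·L_0(n) - 15·L_1(n).
Expanding and collecting terms gives p(n) = -5n + 5.
Check: p(4) = -15. ✓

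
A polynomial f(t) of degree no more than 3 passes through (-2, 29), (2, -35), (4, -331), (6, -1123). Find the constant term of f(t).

Write f(t) = at^3 + bt^2 + ct + d. Substituting each data point gives a linear system:
  -8a + 4b - 2c + d = 29
  8a + 4b + 2c + d = -35
  64a + 16b + 4c + d = -331
  216a + 36b + 6c + d = -1123
Solving the system yields a = -5, b = -2, c = 4, d = 5.
So f(t) = -5t^3 - 2t^2 + 4t + 5.
The constant term is 5.

5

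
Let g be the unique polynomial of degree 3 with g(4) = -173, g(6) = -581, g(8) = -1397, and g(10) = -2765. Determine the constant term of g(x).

Write g(x) = ax^3 + bx^2 + cx + d. Substituting each data point gives a linear system:
  64a + 16b + 4c + d = -173
  216a + 36b + 6c + d = -581
  512a + 64b + 8c + d = -1397
  1000a + 100b + 10c + d = -2765
Solving the system yields a = -3, b = 3, c = -6, d = -5.
So g(x) = -3x³ + 3x² - 6x - 5.
The constant term is -5.

-5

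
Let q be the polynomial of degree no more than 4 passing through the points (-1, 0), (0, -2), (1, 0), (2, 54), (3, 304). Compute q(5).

Forward differences of the values at u = -1, 0, 1, 2, 3:
  q  : 0  -2  0  54  304
  Δ  : -2  2  54  250
  Δ^2: 4  52  196
  Δ^3: 48  144
  Δ^4: 96
The fourth differences are constant, confirming degree 4.
Interpolating (Newton forward form) and evaluating at u = 5 gives q(5) = 2448.

2448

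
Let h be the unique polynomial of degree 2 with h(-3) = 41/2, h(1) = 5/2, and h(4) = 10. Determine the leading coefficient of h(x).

Write h(x) = ax^2 + bx + c. Substituting each data point gives a linear system:
  9a - 3b + c = 41/2
  a + b + c = 5/2
  16a + 4b + c = 10
Solving the system yields a = 1, b = -5/2, c = 4.
So h(x) = x^2 - (5/2)x + 4.
The leading coefficient is 1.

1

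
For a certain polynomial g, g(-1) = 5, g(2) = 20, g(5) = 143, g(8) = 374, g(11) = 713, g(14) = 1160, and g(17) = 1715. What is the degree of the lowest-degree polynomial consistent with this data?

Forward differences of the values at s = -1, 2, 5, 8, 11, 14, 17:
  g  : 5  20  143  374  713  1160  1715
  Δ  : 15  123  231  339  447  555
  Δ^2: 108  108  108  108  108
  Δ^3: 0  0  0  0
  Δ^4: 0  0  0
  Δ^5: 0  0
  Δ^6: 0
The second differences are constant (108) and nonzero, while all higher differences vanish, so the minimal degree is 2.

2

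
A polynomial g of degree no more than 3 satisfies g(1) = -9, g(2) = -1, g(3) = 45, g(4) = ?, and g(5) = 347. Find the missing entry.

153

The 4 known points determine the degree-3 polynomial uniquely.
Write g(t) = at^3 + bt^2 + ct + d. Substituting each data point gives a linear system:
  a + b + c + d = -9
  8a + 4b + 2c + d = -1
  27a + 9b + 3c + d = 45
  125a + 25b + 5c + d = 347
Solving the system yields a = 4, b = -5, c = -5, d = -3.
So g(t) = 4t³ - 5t² - 5t - 3.
Then g(4) = 153.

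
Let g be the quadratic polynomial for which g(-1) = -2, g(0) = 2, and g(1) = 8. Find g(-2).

Write g(n) = an^2 + bn + c. Substituting each data point gives a linear system:
  a - b + c = -2
  c = 2
  a + b + c = 8
Solving the system yields a = 1, b = 5, c = 2.
So g(n) = n^2 + 5n + 2.
Then g(-2) = -4.

-4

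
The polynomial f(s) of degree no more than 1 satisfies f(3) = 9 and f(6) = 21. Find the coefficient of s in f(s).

Write f(s) = as + b. Substituting each data point gives a linear system:
  3a + b = 9
  6a + b = 21
Solving the system yields a = 4, b = -3.
So f(s) = 4s - 3.
The leading coefficient is 4.

4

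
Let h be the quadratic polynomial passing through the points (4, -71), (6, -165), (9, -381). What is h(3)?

-39

Write h(s) = as^2 + bs + c. Substituting each data point gives a linear system:
  16a + 4b + c = -71
  36a + 6b + c = -165
  81a + 9b + c = -381
Solving the system yields a = -5, b = 3, c = -3.
So h(s) = -5s² + 3s - 3.
Then h(3) = -39.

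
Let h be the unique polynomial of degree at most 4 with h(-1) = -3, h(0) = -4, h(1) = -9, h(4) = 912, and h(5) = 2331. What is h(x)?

h(x) = 4x^4 - 6x^2 - 3x - 4

Write h(x) = ax^4 + bx^3 + cx^2 + dx + e. Substituting each data point gives a linear system:
  a - b + c - d + e = -3
  e = -4
  a + b + c + d + e = -9
  256a + 64b + 16c + 4d + e = 912
  625a + 125b + 25c + 5d + e = 2331
Solving the system yields a = 4, b = 0, c = -6, d = -3, e = -4.
So h(x) = 4x^4 - 6x^2 - 3x - 4.
Check: h(5) = 2331. ✓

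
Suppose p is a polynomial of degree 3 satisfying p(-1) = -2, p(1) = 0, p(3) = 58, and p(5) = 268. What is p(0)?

Using the Lagrange interpolation formula with nodes -1, 1, 3, 5:
  L_0(x) = (x - 1)(x - 3)(x - 5) / -48
  L_1(x) = (x + 1)(x - 3)(x - 5) / 16
  L_2(x) = (x + 1)(x - 1)(x - 5) / -16
  L_3(x) = (x + 1)(x - 1)(x - 3) / 48
Then p(x) = -2·L_0(x) + 0·L_1(x) + 58·L_2(x) + 268·L_3(x).
Expanding and collecting terms gives p(x) = 2x³ + x² - x - 2.
Evaluating at x = 0: p(0) = -2.

-2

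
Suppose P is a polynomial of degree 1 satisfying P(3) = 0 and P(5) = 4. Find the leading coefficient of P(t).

Write P(t) = at + b. Substituting each data point gives a linear system:
  3a + b = 0
  5a + b = 4
Solving the system yields a = 2, b = -6.
So P(t) = 2t - 6.
The leading coefficient is 2.

2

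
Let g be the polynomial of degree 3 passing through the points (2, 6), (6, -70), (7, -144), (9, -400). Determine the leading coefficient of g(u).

Write g(u) = au^3 + bu^2 + cu + d. Substituting each data point gives a linear system:
  8a + 4b + 2c + d = 6
  216a + 36b + 6c + d = -70
  343a + 49b + 7c + d = -144
  729a + 81b + 9c + d = -400
Solving the system yields a = -1, b = 4, c = 1, d = -4.
So g(u) = -u³ + 4u² + u - 4.
The leading coefficient is -1.

-1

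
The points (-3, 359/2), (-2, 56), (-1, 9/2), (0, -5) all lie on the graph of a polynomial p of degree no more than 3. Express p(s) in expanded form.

p(s) = -5s^3 + 6s^2 + (3/2)s - 5

Write p(s) = as^3 + bs^2 + cs + d. Substituting each data point gives a linear system:
  -27a + 9b - 3c + d = 359/2
  -8a + 4b - 2c + d = 56
  -a + b - c + d = 9/2
  d = -5
Solving the system yields a = -5, b = 6, c = 3/2, d = -5.
So p(s) = -5s^3 + 6s^2 + (3/2)s - 5.
Check: p(-3) = 359/2. ✓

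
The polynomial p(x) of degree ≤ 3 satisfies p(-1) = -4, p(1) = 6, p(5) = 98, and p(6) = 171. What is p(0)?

3

Write p(x) = ax^3 + bx^2 + cx + d. Substituting each data point gives a linear system:
  -a + b - c + d = -4
  a + b + c + d = 6
  125a + 25b + 5c + d = 98
  216a + 36b + 6c + d = 171
Solving the system yields a = 1, b = -2, c = 4, d = 3.
So p(x) = x³ - 2x² + 4x + 3.
Then p(0) = 3.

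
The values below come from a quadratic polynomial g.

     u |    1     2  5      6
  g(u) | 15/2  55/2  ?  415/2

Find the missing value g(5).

The 3 known points determine the degree-2 polynomial uniquely.
Write g(u) = au^2 + bu + c. Substituting each data point gives a linear system:
  a + b + c = 15/2
  4a + 2b + c = 55/2
  36a + 6b + c = 415/2
Solving the system yields a = 5, b = 5, c = -5/2.
So g(u) = 5u² + 5u - 5/2.
Then g(5) = 295/2.

295/2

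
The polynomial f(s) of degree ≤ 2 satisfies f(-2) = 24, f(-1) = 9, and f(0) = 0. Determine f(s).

Using the Lagrange interpolation formula with nodes -2, -1, 0:
  L_0(s) = (s + 1)s / 2
  L_1(s) = (s + 2)s / -1
  L_2(s) = (s + 2)(s + 1) / 2
Then f(s) = 24·L_0(s) + 9·L_1(s) + 0·L_2(s).
Expanding and collecting terms gives f(s) = 3s^2 - 6s.
Check: f(-1) = 9. ✓

f(s) = 3s^2 - 6s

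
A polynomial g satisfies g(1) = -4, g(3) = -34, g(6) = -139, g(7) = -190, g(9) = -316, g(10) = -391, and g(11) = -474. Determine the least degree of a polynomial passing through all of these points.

Divided differences on the nodes 1, 3, 6, 7, 9, 10, 11:
  order 0: -4  -34  -139  -190  -316  -391  -474
  order 1: -15  -35  -51  -63  -75  -83
  order 2: -4  -4  -4  -4  -4
  order 3: 0  0  0  0
  order 4: 0  0  0
  order 5: 0  0
  order 6: 0
The order-2 divided differences are all -4 (nonzero) and every higher order vanishes, so the data lies on a polynomial of degree exactly 2.

2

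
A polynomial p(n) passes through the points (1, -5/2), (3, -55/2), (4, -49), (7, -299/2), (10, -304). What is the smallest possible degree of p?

Divided differences on the nodes 1, 3, 4, 7, 10:
  order 0: -5/2  -55/2  -49  -299/2  -304
  order 1: -25/2  -43/2  -67/2  -103/2
  order 2: -3  -3  -3
  order 3: 0  0
  order 4: 0
The order-2 divided differences are all -3 (nonzero) and every higher order vanishes, so the data lies on a polynomial of degree exactly 2.

2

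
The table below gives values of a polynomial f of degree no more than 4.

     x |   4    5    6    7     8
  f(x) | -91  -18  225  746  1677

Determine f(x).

f(x) = x^4 - 4x^3 - 6x^2 + 2x - 3

Write f(x) = ax^4 + bx^3 + cx^2 + dx + e. Substituting each data point gives a linear system:
  256a + 64b + 16c + 4d + e = -91
  625a + 125b + 25c + 5d + e = -18
  1296a + 216b + 36c + 6d + e = 225
  2401a + 343b + 49c + 7d + e = 746
  4096a + 512b + 64c + 8d + e = 1677
Solving the system yields a = 1, b = -4, c = -6, d = 2, e = -3.
So f(x) = x^4 - 4x^3 - 6x^2 + 2x - 3.
Check: f(6) = 225. ✓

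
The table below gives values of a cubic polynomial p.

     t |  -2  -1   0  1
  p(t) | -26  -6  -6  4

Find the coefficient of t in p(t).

Write p(t) = at^3 + bt^2 + ct + d. Substituting each data point gives a linear system:
  -8a + 4b - 2c + d = -26
  -a + b - c + d = -6
  d = -6
  a + b + c + d = 4
Solving the system yields a = 5, b = 5, c = 0, d = -6.
So p(t) = 5t³ + 5t² - 6.
The coefficient of t is 0.

0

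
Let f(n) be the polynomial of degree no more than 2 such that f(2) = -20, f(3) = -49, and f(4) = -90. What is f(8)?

-374

Write f(n) = an^2 + bn + c. Substituting each data point gives a linear system:
  4a + 2b + c = -20
  9a + 3b + c = -49
  16a + 4b + c = -90
Solving the system yields a = -6, b = 1, c = 2.
So f(n) = -6n^2 + n + 2.
Then f(8) = -374.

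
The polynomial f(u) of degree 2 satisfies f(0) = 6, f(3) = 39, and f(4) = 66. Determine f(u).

Write f(u) = au^2 + bu + c. Substituting each data point gives a linear system:
  c = 6
  9a + 3b + c = 39
  16a + 4b + c = 66
Solving the system yields a = 4, b = -1, c = 6.
So f(u) = 4u^2 - u + 6.
Check: f(3) = 39. ✓

f(u) = 4u^2 - u + 6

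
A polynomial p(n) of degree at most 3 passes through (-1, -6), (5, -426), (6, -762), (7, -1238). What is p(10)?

-3746

Write p(n) = an^3 + bn^2 + cn + d. Substituting each data point gives a linear system:
  -a + b - c + d = -6
  125a + 25b + 5c + d = -426
  216a + 36b + 6c + d = -762
  343a + 49b + 7c + d = -1238
Solving the system yields a = -4, b = 2, c = 6, d = -6.
So p(n) = -4n^3 + 2n^2 + 6n - 6.
Then p(10) = -3746.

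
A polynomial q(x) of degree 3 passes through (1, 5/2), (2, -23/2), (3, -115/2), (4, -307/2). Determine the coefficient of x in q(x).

1

Write q(x) = ax^3 + bx^2 + cx + d. Substituting each data point gives a linear system:
  a + b + c + d = 5/2
  8a + 4b + 2c + d = -23/2
  27a + 9b + 3c + d = -115/2
  64a + 16b + 4c + d = -307/2
Solving the system yields a = -3, b = 2, c = 1, d = 5/2.
So q(x) = -3x³ + 2x² + x + 5/2.
The coefficient of x is 1.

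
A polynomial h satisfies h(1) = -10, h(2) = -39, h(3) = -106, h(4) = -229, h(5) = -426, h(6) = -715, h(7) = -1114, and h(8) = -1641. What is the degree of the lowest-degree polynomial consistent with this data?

Forward differences of the values at t = 1, 2, 3, 4, 5, 6, 7, 8:
  h  : -10  -39  -106  -229  -426  -715  -1114  -1641
  Δ  : -29  -67  -123  -197  -289  -399  -527
  Δ^2: -38  -56  -74  -92  -110  -128
  Δ^3: -18  -18  -18  -18  -18
  Δ^4: 0  0  0  0
  Δ^5: 0  0  0
  Δ^6: 0  0
  Δ^7: 0
The third differences are constant (-18) and nonzero, while all higher differences vanish, so the minimal degree is 3.

3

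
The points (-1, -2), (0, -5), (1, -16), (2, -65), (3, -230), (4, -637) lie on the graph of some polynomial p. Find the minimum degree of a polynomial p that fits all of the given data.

4

Forward differences of the values at x = -1, 0, 1, 2, 3, 4:
  p  : -2  -5  -16  -65  -230  -637
  Δ  : -3  -11  -49  -165  -407
  Δ^2: -8  -38  -116  -242
  Δ^3: -30  -78  -126
  Δ^4: -48  -48
  Δ^5: 0
The fourth differences are constant (-48) and nonzero, while all higher differences vanish, so the minimal degree is 4.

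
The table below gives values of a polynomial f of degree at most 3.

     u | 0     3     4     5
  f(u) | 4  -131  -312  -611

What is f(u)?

f(u) = -5u^3 + u^2 - 3u + 4

Write f(u) = au^3 + bu^2 + cu + d. Substituting each data point gives a linear system:
  d = 4
  27a + 9b + 3c + d = -131
  64a + 16b + 4c + d = -312
  125a + 25b + 5c + d = -611
Solving the system yields a = -5, b = 1, c = -3, d = 4.
So f(u) = -5u^3 + u^2 - 3u + 4.
Check: f(0) = 4. ✓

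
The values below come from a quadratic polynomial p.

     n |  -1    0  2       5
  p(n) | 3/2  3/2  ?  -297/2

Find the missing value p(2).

-57/2

The 3 known points determine the degree-2 polynomial uniquely.
Write p(n) = an^2 + bn + c. Substituting each data point gives a linear system:
  a - b + c = 3/2
  c = 3/2
  25a + 5b + c = -297/2
Solving the system yields a = -5, b = -5, c = 3/2.
So p(n) = -5n^2 - 5n + 3/2.
Then p(2) = -57/2.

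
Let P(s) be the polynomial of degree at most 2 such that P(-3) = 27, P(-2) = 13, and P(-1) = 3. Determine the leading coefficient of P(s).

Write P(s) = as^2 + bs + c. Substituting each data point gives a linear system:
  9a - 3b + c = 27
  4a - 2b + c = 13
  a - b + c = 3
Solving the system yields a = 2, b = -4, c = -3.
So P(s) = 2s^2 - 4s - 3.
The leading coefficient is 2.

2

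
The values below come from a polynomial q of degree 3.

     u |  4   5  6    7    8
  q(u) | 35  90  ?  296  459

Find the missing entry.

The 4 known points determine the degree-3 polynomial uniquely.
Write q(u) = au^3 + bu^2 + cu + d. Substituting each data point gives a linear system:
  64a + 16b + 4c + d = 35
  125a + 25b + 5c + d = 90
  343a + 49b + 7c + d = 296
  512a + 64b + 8c + d = 459
Solving the system yields a = 1, b = 0, c = -6, d = -5.
So q(u) = u³ - 6u - 5.
Then q(6) = 175.

175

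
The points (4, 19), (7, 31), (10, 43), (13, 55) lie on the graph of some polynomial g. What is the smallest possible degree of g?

Forward differences of the values at x = 4, 7, 10, 13:
  g  : 19  31  43  55
  Δ  : 12  12  12
  Δ^2: 0  0
  Δ^3: 0
The first differences are constant (12) and nonzero, while all higher differences vanish, so the minimal degree is 1.

1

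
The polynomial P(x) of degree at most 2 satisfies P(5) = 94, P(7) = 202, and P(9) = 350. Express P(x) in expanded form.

Using the Lagrange interpolation formula with nodes 5, 7, 9:
  L_0(x) = (x - 7)(x - 9) / 8
  L_1(x) = (x - 5)(x - 9) / -4
  L_2(x) = (x - 5)(x - 7) / 8
Then P(x) = 94·L_0(x) + 202·L_1(x) + 350·L_2(x).
Expanding and collecting terms gives P(x) = 5x² - 6x - 1.
Check: P(5) = 94. ✓

P(x) = 5x^2 - 6x - 1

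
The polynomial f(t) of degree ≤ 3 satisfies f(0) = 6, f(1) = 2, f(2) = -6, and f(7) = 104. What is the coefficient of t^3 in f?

Write f(t) = at^3 + bt^2 + ct + d. Substituting each data point gives a linear system:
  d = 6
  a + b + c + d = 2
  8a + 4b + 2c + d = -6
  343a + 49b + 7c + d = 104
Solving the system yields a = 1, b = -5, c = 0, d = 6.
So f(t) = t^3 - 5t^2 + 6.
The leading coefficient is 1.

1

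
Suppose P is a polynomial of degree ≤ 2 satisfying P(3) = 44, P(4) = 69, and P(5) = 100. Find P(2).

25

Write P(s) = as^2 + bs + c. Substituting each data point gives a linear system:
  9a + 3b + c = 44
  16a + 4b + c = 69
  25a + 5b + c = 100
Solving the system yields a = 3, b = 4, c = 5.
So P(s) = 3s^2 + 4s + 5.
Then P(2) = 25.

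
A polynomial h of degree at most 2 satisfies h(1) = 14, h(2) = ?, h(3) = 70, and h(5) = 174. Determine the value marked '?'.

36

The 3 known points determine the degree-2 polynomial uniquely.
Write h(n) = an^2 + bn + c. Substituting each data point gives a linear system:
  a + b + c = 14
  9a + 3b + c = 70
  25a + 5b + c = 174
Solving the system yields a = 6, b = 4, c = 4.
So h(n) = 6n^2 + 4n + 4.
Then h(2) = 36.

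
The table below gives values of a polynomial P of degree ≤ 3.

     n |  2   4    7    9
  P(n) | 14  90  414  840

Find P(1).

0

Using the Lagrange interpolation formula with nodes 2, 4, 7, 9:
  L_0(n) = (n - 4)(n - 7)(n - 9) / -70
  L_1(n) = (n - 2)(n - 7)(n - 9) / 30
  L_2(n) = (n - 2)(n - 4)(n - 9) / -30
  L_3(n) = (n - 2)(n - 4)(n - 7) / 70
Then P(n) = 14·L_0(n) + 90·L_1(n) + 414·L_2(n) + 840·L_3(n).
Expanding and collecting terms gives P(n) = n^3 + n^2 + 4n - 6.
Evaluating at n = 1: P(1) = 0.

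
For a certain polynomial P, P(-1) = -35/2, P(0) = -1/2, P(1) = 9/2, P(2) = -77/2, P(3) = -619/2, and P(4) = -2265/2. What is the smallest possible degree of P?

Forward differences of the values at n = -1, 0, 1, 2, 3, 4:
  P  : -35/2  -1/2  9/2  -77/2  -619/2  -2265/2
  Δ  : 17  5  -43  -271  -823
  Δ^2: -12  -48  -228  -552
  Δ^3: -36  -180  -324
  Δ^4: -144  -144
  Δ^5: 0
The fourth differences are constant (-144) and nonzero, while all higher differences vanish, so the minimal degree is 4.

4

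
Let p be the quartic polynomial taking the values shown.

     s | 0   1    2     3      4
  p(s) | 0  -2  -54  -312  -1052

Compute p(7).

Write p(s) = as^4 + bs^3 + cs^2 + ds + e. Substituting each data point gives a linear system:
  e = 0
  a + b + c + d + e = -2
  16a + 8b + 4c + 2d + e = -54
  81a + 27b + 9c + 3d + e = -312
  256a + 64b + 16c + 4d + e = -1052
Solving the system yields a = -5, b = 4, c = -2, d = 1, e = 0.
So p(s) = -5s^4 + 4s^3 - 2s^2 + s.
Then p(7) = -10724.

-10724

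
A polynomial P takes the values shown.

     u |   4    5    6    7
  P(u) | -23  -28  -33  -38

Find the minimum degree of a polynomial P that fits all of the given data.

1

Forward differences of the values at u = 4, 5, 6, 7:
  P  : -23  -28  -33  -38
  Δ  : -5  -5  -5
  Δ^2: 0  0
  Δ^3: 0
The first differences are constant (-5) and nonzero, while all higher differences vanish, so the minimal degree is 1.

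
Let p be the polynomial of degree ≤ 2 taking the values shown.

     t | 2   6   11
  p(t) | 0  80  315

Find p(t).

p(t) = 3t^2 - 4t - 4

Using the Lagrange interpolation formula with nodes 2, 6, 11:
  L_0(t) = (t - 6)(t - 11) / 36
  L_1(t) = (t - 2)(t - 11) / -20
  L_2(t) = (t - 2)(t - 6) / 45
Then p(t) = 0·L_0(t) + 80·L_1(t) + 315·L_2(t).
Expanding and collecting terms gives p(t) = 3t^2 - 4t - 4.
Check: p(6) = 80. ✓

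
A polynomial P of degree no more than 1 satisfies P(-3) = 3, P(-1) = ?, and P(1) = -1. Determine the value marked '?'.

1

On equispaced nodes a degree-1 polynomial has vanishing second forward difference, so
  P(-3) - 2·P(-1) + P(1) = 0.
Substituting the known values and solving for P(-1):
  -2·P(-1) = -2
  P(-1) = 1.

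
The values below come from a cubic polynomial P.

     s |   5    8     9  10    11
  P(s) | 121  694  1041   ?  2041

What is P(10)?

The 4 known points determine the degree-3 polynomial uniquely.
Write P(s) = as^3 + bs^2 + cs + d. Substituting each data point gives a linear system:
  125a + 25b + 5c + d = 121
  512a + 64b + 8c + d = 694
  729a + 81b + 9c + d = 1041
  1331a + 121b + 11c + d = 2041
Solving the system yields a = 2, b = -5, c = -2, d = 6.
So P(s) = 2s^3 - 5s^2 - 2s + 6.
Then P(10) = 1486.

1486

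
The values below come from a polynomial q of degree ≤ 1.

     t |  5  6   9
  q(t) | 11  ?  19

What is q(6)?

The 2 known points determine the degree-1 polynomial uniquely.
Write q(t) = at + b. Substituting each data point gives a linear system:
  5a + b = 11
  9a + b = 19
Solving the system yields a = 2, b = 1.
So q(t) = 2t + 1.
Then q(6) = 13.

13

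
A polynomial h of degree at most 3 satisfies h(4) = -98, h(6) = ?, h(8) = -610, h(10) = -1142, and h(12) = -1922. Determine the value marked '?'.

-278

On equispaced nodes a degree-3 polynomial has vanishing fourth forward difference, so
  h(4) - 4·h(6) + 6·h(8) - 4·h(10) + h(12) = 0.
Substituting the known values and solving for h(6):
  -4·h(6) = 1112
  h(6) = -278.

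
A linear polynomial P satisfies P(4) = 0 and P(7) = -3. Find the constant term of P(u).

4

Write P(u) = au + b. Substituting each data point gives a linear system:
  4a + b = 0
  7a + b = -3
Solving the system yields a = -1, b = 4.
So P(u) = -u + 4.
The constant term is 4.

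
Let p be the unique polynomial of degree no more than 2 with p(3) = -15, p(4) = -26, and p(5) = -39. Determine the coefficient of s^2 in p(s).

Write p(s) = as^2 + bs + c. Substituting each data point gives a linear system:
  9a + 3b + c = -15
  16a + 4b + c = -26
  25a + 5b + c = -39
Solving the system yields a = -1, b = -4, c = 6.
So p(s) = -s^2 - 4s + 6.
The leading coefficient is -1.

-1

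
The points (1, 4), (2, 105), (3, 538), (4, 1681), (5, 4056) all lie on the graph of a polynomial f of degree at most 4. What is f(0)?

1

Forward differences of the values at n = 1, 2, 3, 4, 5:
  f  : 4  105  538  1681  4056
  Δ  : 101  433  1143  2375
  Δ^2: 332  710  1232
  Δ^3: 378  522
  Δ^4: 144
The fourth differences are constant, confirming degree 4.
Interpolating (Newton forward form) and evaluating at n = 0 gives f(0) = 1.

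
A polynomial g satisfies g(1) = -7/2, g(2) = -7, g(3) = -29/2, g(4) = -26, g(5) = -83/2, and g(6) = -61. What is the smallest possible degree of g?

2

Forward differences of the values at u = 1, 2, 3, 4, 5, 6:
  g  : -7/2  -7  -29/2  -26  -83/2  -61
  Δ  : -7/2  -15/2  -23/2  -31/2  -39/2
  Δ^2: -4  -4  -4  -4
  Δ^3: 0  0  0
  Δ^4: 0  0
  Δ^5: 0
The second differences are constant (-4) and nonzero, while all higher differences vanish, so the minimal degree is 2.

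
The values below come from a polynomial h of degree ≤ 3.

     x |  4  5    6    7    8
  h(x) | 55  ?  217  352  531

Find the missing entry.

The 4 known points determine the degree-3 polynomial uniquely.
Write h(x) = ax^3 + bx^2 + cx + d. Substituting each data point gives a linear system:
  64a + 16b + 4c + d = 55
  216a + 36b + 6c + d = 217
  343a + 49b + 7c + d = 352
  512a + 64b + 8c + d = 531
Solving the system yields a = 1, b = 1, c = -5, d = -5.
So h(x) = x³ + x² - 5x - 5.
Then h(5) = 120.

120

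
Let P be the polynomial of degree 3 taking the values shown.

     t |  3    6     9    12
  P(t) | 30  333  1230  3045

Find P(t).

P(t) = 2t^3 - 3t^2 + 2t - 3

Using the Lagrange interpolation formula with nodes 3, 6, 9, 12:
  L_0(t) = (t - 6)(t - 9)(t - 12) / -162
  L_1(t) = (t - 3)(t - 9)(t - 12) / 54
  L_2(t) = (t - 3)(t - 6)(t - 12) / -54
  L_3(t) = (t - 3)(t - 6)(t - 9) / 162
Then P(t) = 30·L_0(t) + 333·L_1(t) + 1230·L_2(t) + 3045·L_3(t).
Expanding and collecting terms gives P(t) = 2t³ - 3t² + 2t - 3.
Check: P(12) = 3045. ✓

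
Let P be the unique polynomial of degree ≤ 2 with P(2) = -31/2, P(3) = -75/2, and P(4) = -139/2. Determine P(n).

Using the Lagrange interpolation formula with nodes 2, 3, 4:
  L_0(n) = (n - 3)(n - 4) / 2
  L_1(n) = (n - 2)(n - 4) / -1
  L_2(n) = (n - 2)(n - 3) / 2
Then P(n) = -31/2·L_0(n) - 75/2·L_1(n) - 139/2·L_2(n).
Expanding and collecting terms gives P(n) = -5n^2 + 3n - 3/2.
Check: P(4) = -139/2. ✓

P(n) = -5n^2 + 3n - 3/2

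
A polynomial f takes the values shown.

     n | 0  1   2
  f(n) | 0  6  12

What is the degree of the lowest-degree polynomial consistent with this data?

Forward differences of the values at n = 0, 1, 2:
  f  : 0  6  12
  Δ  : 6  6
  Δ^2: 0
The first differences are constant (6) and nonzero, while all higher differences vanish, so the minimal degree is 1.

1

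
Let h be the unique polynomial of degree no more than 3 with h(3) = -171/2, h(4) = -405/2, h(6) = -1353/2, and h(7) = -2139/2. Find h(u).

Using the Lagrange interpolation formula with nodes 3, 4, 6, 7:
  L_0(u) = (u - 4)(u - 6)(u - 7) / -12
  L_1(u) = (u - 3)(u - 6)(u - 7) / 6
  L_2(u) = (u - 3)(u - 4)(u - 7) / -6
  L_3(u) = (u - 3)(u - 4)(u - 6) / 12
Then h(u) = -171/2·L_0(u) - 405/2·L_1(u) - 1353/2·L_2(u) - 2139/2·L_3(u).
Expanding and collecting terms gives h(u) = -3u³ - u² + u + 3/2.
Check: h(4) = -405/2. ✓

h(u) = -3u^3 - u^2 + u + 3/2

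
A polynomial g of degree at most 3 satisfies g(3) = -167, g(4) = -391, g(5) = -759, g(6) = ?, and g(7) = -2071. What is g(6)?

On equispaced nodes a degree-3 polynomial has vanishing fourth forward difference, so
  g(3) - 4·g(4) + 6·g(5) - 4·g(6) + g(7) = 0.
Substituting the known values and solving for g(6):
  -4·g(6) = 5228
  g(6) = -1307.

-1307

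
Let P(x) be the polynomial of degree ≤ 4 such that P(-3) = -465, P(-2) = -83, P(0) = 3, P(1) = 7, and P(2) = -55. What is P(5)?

Using the Lagrange interpolation formula with nodes -3, -2, 0, 1, 2:
  L_0(x) = (x + 2)x(x - 1)(x - 2) / 60
  L_1(x) = (x + 3)x(x - 1)(x - 2) / -24
  L_2(x) = (x + 3)(x + 2)(x - 1)(x - 2) / 12
  L_3(x) = (x + 3)(x + 2)x(x - 2) / -12
  L_4(x) = (x + 3)(x + 2)x(x - 1) / 40
Then P(x) = -465·L_0(x) - 83·L_1(x) + 3·L_2(x) + 7·L_3(x) - 55·L_4(x).
Expanding and collecting terms gives P(x) = -6x⁴ + x³ + 6x² + 3x + 3.
Evaluating at x = 5: P(5) = -3457.

-3457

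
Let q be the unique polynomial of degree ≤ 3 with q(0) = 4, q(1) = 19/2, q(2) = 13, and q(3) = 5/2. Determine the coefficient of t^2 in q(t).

5

Write q(t) = at^3 + bt^2 + ct + d. Substituting each data point gives a linear system:
  d = 4
  a + b + c + d = 19/2
  8a + 4b + 2c + d = 13
  27a + 9b + 3c + d = 5/2
Solving the system yields a = -2, b = 5, c = 5/2, d = 4.
So q(t) = -2t^3 + 5t^2 + (5/2)t + 4.
The coefficient of t^2 is 5.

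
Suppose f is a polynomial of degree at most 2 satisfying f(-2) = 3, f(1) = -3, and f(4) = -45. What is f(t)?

Using the Lagrange interpolation formula with nodes -2, 1, 4:
  L_0(t) = (t - 1)(t - 4) / 18
  L_1(t) = (t + 2)(t - 4) / -9
  L_2(t) = (t + 2)(t - 1) / 18
Then f(t) = 3·L_0(t) - 3·L_1(t) - 45·L_2(t).
Expanding and collecting terms gives f(t) = -2t² - 4t + 3.
Check: f(4) = -45. ✓

f(t) = -2t^2 - 4t + 3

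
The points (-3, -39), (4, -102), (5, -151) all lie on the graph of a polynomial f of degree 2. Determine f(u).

Write f(u) = au^2 + bu + c. Substituting each data point gives a linear system:
  9a - 3b + c = -39
  16a + 4b + c = -102
  25a + 5b + c = -151
Solving the system yields a = -5, b = -4, c = -6.
So f(u) = -5u^2 - 4u - 6.
Check: f(4) = -102. ✓

f(u) = -5u^2 - 4u - 6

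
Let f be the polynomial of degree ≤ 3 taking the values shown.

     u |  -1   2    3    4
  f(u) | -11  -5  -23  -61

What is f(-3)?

-5

Using the Lagrange interpolation formula with nodes -1, 2, 3, 4:
  L_0(u) = (u - 2)(u - 3)(u - 4) / -60
  L_1(u) = (u + 1)(u - 3)(u - 4) / 6
  L_2(u) = (u + 1)(u - 2)(u - 4) / -4
  L_3(u) = (u + 1)(u - 2)(u - 3) / 10
Then f(u) = -11·L_0(u) - 5·L_1(u) - 23·L_2(u) - 61·L_3(u).
Expanding and collecting terms gives f(u) = -u^3 - u^2 + 6u - 5.
Evaluating at u = -3: f(-3) = -5.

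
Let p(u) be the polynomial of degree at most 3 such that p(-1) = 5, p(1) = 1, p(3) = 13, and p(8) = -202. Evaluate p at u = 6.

Using the Lagrange interpolation formula with nodes -1, 1, 3, 8:
  L_0(u) = (u - 1)(u - 3)(u - 8) / -72
  L_1(u) = (u + 1)(u - 3)(u - 8) / 28
  L_2(u) = (u + 1)(u - 1)(u - 8) / -40
  L_3(u) = (u + 1)(u - 1)(u - 3) / 315
Then p(u) = 5·L_0(u) + 1·L_1(u) + 13·L_2(u) - 202·L_3(u).
Expanding and collecting terms gives p(u) = -u^3 + 5u^2 - u - 2.
Evaluating at u = 6: p(6) = -44.

-44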